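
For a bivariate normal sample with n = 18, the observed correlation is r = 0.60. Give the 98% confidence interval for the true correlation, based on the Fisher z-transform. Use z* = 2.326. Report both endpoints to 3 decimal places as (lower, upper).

(0.092, 0.860)

z_r = atanh(0.60) = 0.693147;  SE = 1/√(n−3) = 1/√15 = 0.258199
z-limits: 0.693147 ± 2.326·0.258199 = 0.693147 ± 0.600571 = [0.092576, 1.293718]
ρ-limits: (tanh 0.092576, tanh 1.293718) = (0.092, 0.860)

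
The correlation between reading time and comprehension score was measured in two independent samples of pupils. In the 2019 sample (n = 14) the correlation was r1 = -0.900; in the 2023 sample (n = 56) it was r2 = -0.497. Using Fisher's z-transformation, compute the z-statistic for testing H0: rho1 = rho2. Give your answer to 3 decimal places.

-2.798

z1 = atanh(-0.900) = -1.472219,  z2 = atanh(-0.497) = -0.545314
SE = √(1/(n1−3) + 1/(n2−3)) = √(1/11 + 1/53) = √(0.0909091 + 0.0188679) = √0.1097770 = 0.331326
z = (z1 − z2)/SE = (-1.472219 − (-0.545314)) / 0.331326 = -0.926905 / 0.331326 = -2.798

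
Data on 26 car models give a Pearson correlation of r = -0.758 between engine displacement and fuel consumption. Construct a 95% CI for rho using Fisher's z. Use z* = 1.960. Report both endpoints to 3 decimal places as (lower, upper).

z_r = atanh(-0.758) = -0.991497;  SE = 1/√(n−3) = 1/√23 = 0.208514
z-limits: -0.991497 ± 1.960·0.208514 = -0.991497 ± 0.408687 = [-1.400184, -0.582810]
ρ-limits: (tanh -1.400184, tanh -0.582810) = (-0.885, -0.525)

(-0.885, -0.525)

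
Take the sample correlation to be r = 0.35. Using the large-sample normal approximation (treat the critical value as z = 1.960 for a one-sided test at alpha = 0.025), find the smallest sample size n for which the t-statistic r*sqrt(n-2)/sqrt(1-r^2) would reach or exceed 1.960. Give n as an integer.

30

Need r·√(n−2)/√(1−r²) ≥ 1.960
√(n−2) ≥ 1.960·√(1−0.1225) / 0.35 = 1.960·0.936750 / 0.35 = 5.2458
n−2 ≥ 27.5184  ⇒  n ≥ 29.5184
Smallest integer n = 30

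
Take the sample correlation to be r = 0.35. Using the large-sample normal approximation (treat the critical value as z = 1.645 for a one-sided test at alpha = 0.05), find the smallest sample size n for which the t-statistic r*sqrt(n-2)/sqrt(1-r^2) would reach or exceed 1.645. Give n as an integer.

r√(n−2)/√(1−r²) ≥ 1.645  ⇔  n−2 ≥ (1.645)²·(1−r²)/r²
(1−r²)/r² = (1−0.1225)/0.1225 = 7.1633
n ≥ 2 + 2.706025·7.1633 = 2 + 19.3841 = 21.3841
⌈21.3841⌉ = 22

22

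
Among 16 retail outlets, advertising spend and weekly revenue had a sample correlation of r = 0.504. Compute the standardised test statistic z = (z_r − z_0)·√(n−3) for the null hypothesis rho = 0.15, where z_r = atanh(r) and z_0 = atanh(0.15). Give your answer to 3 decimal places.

1.455

Fisher z: atanh(0.504) = 0.554654, atanh(0.15) = 0.151140
z = (z_r − z_0)·√(n−3) = (0.554654 − 0.151140)·√13 = 0.403514 · 3.605551 = 1.455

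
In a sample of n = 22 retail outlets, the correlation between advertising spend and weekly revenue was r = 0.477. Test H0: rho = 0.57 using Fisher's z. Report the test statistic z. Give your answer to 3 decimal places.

z_r = atanh(0.477) = 0.519093,  z_0 = atanh(0.57) = 0.647523
SE = 1/√(n−3) = 1/√19 = 0.229416
z = (z_r − z_0)/SE = (0.519093 − 0.647523) / 0.229416 = -0.128430 / 0.229416 = -0.560

-0.560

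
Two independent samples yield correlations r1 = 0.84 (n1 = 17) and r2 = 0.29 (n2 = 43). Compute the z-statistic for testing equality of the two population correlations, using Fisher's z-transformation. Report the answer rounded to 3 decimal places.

2.971

z1 = atanh(0.84) = 1.221174,  z2 = atanh(0.29) = 0.298566
SE = √(1/(n1−3) + 1/(n2−3)) = √(1/14 + 1/40) = √(0.0714286 + 0.0250000) = √0.0964286 = 0.310530
z = (z1 − z2)/SE = (1.221174 − 0.298566) / 0.310530 = 0.922608 / 0.310530 = 2.971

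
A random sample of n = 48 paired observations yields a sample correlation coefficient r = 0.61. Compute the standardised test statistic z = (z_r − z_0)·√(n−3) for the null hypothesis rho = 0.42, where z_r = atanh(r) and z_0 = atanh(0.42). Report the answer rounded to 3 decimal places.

1.752

z_r = atanh(0.61) = 0.708921,  z_0 = atanh(0.42) = 0.447692
SE = 1/√(n−3) = 1/√45 = 0.149071
z = (z_r − z_0)/SE = (0.708921 − 0.447692) / 0.149071 = 0.261229 / 0.149071 = 1.752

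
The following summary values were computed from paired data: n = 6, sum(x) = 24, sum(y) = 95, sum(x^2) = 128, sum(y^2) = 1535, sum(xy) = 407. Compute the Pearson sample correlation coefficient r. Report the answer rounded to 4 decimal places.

S_xy = nΣxy − ΣxΣy = 6·407 − 24·95 = 2442 − 2280 = 162
S_xx = nΣx² − (Σx)² = 6·128 − 24² = 768 − 576 = 192
S_yy = nΣy² − (Σy)² = 6·1535 − 95² = 9210 − 9025 = 185
r = S_xy / √(S_xx·S_yy) = 162 / √(192·185) = 162 / √35520 = 162 / 188.4675 = 0.8596

0.8596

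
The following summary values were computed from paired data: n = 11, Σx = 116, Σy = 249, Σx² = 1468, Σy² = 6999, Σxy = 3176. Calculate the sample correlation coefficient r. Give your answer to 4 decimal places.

Numerator: nΣxy − (Σx)(Σy) = 11·3176 − (116)(249) = 6052
Denominator: √[(nΣx²−(Σx)²)(nΣy²−(Σy)²)]
  nΣx²−(Σx)² = 11·1468 − 13456 = 2692;  nΣy²−(Σy)² = 11·6999 − 62001 = 14988
  √(2692·14988) = √40347696 = 6351.9836
r = 6052 / 6351.9836 = 0.9528

0.9528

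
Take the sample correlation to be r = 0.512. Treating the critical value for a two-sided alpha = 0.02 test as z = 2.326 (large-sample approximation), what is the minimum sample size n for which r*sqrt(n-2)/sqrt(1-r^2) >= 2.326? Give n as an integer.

18

r√(n−2)/√(1−r²) ≥ 2.326  ⇔  n−2 ≥ (2.326)²·(1−r²)/r²
(1−r²)/r² = (1−0.262144)/0.262144 = 2.8147
n ≥ 2 + 5.410276·2.8147 = 2 + 15.2283 = 17.2283
⌈17.2283⌉ = 18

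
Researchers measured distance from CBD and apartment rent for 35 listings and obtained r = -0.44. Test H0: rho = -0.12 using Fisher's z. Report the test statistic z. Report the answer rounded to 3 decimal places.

-1.989

z_r = atanh(-0.44) = -0.472231,  z_0 = atanh(-0.12) = -0.120581
SE = 1/√(n−3) = 1/√32 = 0.176777
z = (z_r − z_0)/SE = (-0.472231 − (-0.120581)) / 0.176777 = -0.351650 / 0.176777 = -1.989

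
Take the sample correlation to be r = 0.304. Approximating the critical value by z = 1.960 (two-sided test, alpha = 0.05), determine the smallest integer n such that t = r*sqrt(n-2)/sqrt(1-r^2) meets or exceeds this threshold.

40

r√(n−2)/√(1−r²) ≥ 1.960  ⇔  n−2 ≥ (1.960)²·(1−r²)/r²
(1−r²)/r² = (1−0.092416)/0.092416 = 9.8206
n ≥ 2 + 3.8416·9.8206 = 2 + 37.7268 = 39.7268
⌈39.7268⌉ = 40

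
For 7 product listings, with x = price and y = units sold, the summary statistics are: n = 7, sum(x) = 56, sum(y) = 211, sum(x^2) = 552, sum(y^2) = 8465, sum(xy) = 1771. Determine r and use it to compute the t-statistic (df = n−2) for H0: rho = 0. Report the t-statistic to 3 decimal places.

Numerator: nΣxy − (Σx)(Σy) = 7·1771 − (56)(211) = 581
Denominator: √[(nΣx²−(Σx)²)(nΣy²−(Σy)²)]
  nΣx²−(Σx)² = 7·552 − 3136 = 728;  nΣy²−(Σy)² = 7·8465 − 44521 = 14734
  √(728·14734) = √10726352 = 3275.1110
r = 581 / 3275.1110 = 0.1774
t = r·√(n−2)/√(1−r²) = 0.1774·√5 / √(1−0.031471) = 0.396678 / 0.984139 = 0.403

0.403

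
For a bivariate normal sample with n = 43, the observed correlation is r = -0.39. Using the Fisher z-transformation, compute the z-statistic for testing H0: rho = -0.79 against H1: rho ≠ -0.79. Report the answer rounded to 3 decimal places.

4.172

z_r = atanh(-0.39) = -0.411800,  z_0 = atanh(-0.79) = -1.071432
SE = 1/√(n−3) = 1/√40 = 0.158114
z = (z_r − z_0)/SE = (-0.411800 − (-1.071432)) / 0.158114 = 0.659632 / 0.158114 = 4.172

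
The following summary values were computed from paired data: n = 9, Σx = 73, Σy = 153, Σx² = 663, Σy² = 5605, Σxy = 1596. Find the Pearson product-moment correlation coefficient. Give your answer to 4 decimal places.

S_xy = nΣxy − ΣxΣy = 9·1596 − 73·153 = 14364 − 11169 = 3195
S_xx = nΣx² − (Σx)² = 9·663 − 73² = 5967 − 5329 = 638
S_yy = nΣy² − (Σy)² = 9·5605 − 153² = 50445 − 23409 = 27036
r = S_xy / √(S_xx·S_yy) = 3195 / √(638·27036) = 3195 / √17248968 = 3195 / 4153.1877 = 0.7693

0.7693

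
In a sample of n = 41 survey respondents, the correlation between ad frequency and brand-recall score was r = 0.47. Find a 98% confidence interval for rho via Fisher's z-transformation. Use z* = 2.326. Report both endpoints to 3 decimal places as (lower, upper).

z_r = atanh(0.47) = 0.510070;  SE = 1/√(n−3) = 1/√38 = 0.162221
z-limits: 0.510070 ± 2.326·0.162221 = 0.510070 ± 0.377326 = [0.132744, 0.887396]
ρ-limits: (tanh 0.132744, tanh 0.887396) = (0.132, 0.710)

(0.132, 0.710)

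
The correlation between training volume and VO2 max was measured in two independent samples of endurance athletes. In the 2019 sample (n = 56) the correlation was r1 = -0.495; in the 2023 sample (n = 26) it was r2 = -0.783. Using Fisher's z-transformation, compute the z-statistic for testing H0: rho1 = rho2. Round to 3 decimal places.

Fisher z-transforms: z1 = atanh(-0.495) = -0.542662, z2 = atanh(-0.783) = -1.053078; difference d = 0.510416
Var(d) = 1/53 + 1/23 = 0.0188679 + 0.0434783 = 0.0623462
z = d/√Var(d) = 0.510416 / √0.0623462 = 0.510416 / 0.249692 = 2.044

2.044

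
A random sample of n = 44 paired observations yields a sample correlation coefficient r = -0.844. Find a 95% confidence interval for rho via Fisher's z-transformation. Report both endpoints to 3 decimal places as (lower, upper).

(-0.912, -0.730)

z_r = atanh(-0.844) = -1.234918;  SE = 1/√(n−3) = 1/√41 = 0.156174
z-limits: -1.234918 ± 1.960·0.156174 = -1.234918 ± 0.306101 = [-1.541019, -0.928817]
ρ-limits: (tanh -1.541019, tanh -0.928817) = (-0.912, -0.730)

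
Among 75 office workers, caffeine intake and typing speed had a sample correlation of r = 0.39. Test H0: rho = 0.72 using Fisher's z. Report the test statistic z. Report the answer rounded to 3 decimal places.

-4.207

Fisher z: atanh(0.39) = 0.411800, atanh(0.72) = 0.907645
z = (z_r − z_0)·√(n−3) = (0.411800 − 0.907645)·√72 = -0.495845 · 8.485281 = -4.207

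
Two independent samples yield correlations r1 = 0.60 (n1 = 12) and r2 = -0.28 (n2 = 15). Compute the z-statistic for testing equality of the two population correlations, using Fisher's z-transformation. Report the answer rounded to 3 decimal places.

Fisher z-transforms: z1 = atanh(0.60) = 0.693147, z2 = atanh(-0.28) = -0.287682; difference d = 0.980829
Var(d) = 1/9 + 1/12 = 0.1111111 + 0.0833333 = 0.1944444
z = d/√Var(d) = 0.980829 / √0.1944444 = 0.980829 / 0.440959 = 2.224

2.224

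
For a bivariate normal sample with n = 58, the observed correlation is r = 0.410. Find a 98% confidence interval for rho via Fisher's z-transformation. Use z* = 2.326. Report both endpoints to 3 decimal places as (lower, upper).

Fisher z: z_r = atanh(r) = ½·ln((1+0.410)/(1−0.410)) = 0.435611
SE(z) = 1/√(n−3) = 1/√55 = 0.134840
98% ⇒ z* = 2.326; margin = 2.326·0.134840 = 0.313638
CI on z-scale: (0.121973, 0.749249)
Back-transform: tanh(0.121973) = 0.121372, tanh(0.749249) = 0.634701

(0.121, 0.635)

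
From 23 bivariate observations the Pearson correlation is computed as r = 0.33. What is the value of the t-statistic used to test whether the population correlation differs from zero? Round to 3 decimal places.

1 − r² = 1 − 0.1089 = 0.8911;  √(1−r²) = 0.943981
√(n−2) = √21 = 4.582576
t = r·√(n−2)/√(1−r²) = 0.33 · 4.582576 / 0.943981 = 1.602

1.602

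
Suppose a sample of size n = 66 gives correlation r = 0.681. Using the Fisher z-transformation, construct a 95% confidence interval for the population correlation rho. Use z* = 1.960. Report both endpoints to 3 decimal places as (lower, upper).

Fisher z: z_r = atanh(r) = ½·ln((1+0.681)/(1−0.681)) = 0.830977
SE(z) = 1/√(n−3) = 1/√63 = 0.125988
95% ⇒ z* = 1.960; margin = 1.960·0.125988 = 0.246936
CI on z-scale: (0.584041, 1.077913)
Back-transform: tanh(0.584041) = 0.525596, tanh(1.077913) = 0.792424

(0.526, 0.792)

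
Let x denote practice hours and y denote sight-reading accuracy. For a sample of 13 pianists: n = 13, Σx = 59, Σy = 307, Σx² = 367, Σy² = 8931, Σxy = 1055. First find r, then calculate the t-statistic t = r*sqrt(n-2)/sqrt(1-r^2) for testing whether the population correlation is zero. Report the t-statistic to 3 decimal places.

-4.903

S_xy = nΣxy − ΣxΣy = 13·1055 − 59·307 = 13715 − 18113 = -4398
S_xx = nΣx² − (Σx)² = 13·367 − 59² = 4771 − 3481 = 1290
S_yy = nΣy² − (Σy)² = 13·8931 − 307² = 116103 − 94249 = 21854
r = S_xy / √(S_xx·S_yy) = -4398 / √(1290·21854) = -4398 / √28191660 = -4398 / 5309.5819 = -0.8283
t = r·√(n−2)/√(1−r²) = -0.8283·√11 / √(1−0.686081) = -2.747160 / 0.560285 = -4.903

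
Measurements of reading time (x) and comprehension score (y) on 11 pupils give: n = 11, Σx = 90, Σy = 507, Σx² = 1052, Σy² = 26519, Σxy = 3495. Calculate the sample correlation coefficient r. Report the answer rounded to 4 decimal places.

-0.6550

S_xy = nΣxy − ΣxΣy = 11·3495 − 90·507 = 38445 − 45630 = -7185
S_xx = nΣx² − (Σx)² = 11·1052 − 90² = 11572 − 8100 = 3472
S_yy = nΣy² − (Σy)² = 11·26519 − 507² = 291709 − 257049 = 34660
r = S_xy / √(S_xx·S_yy) = -7185 / √(3472·34660) = -7185 / √120339520 = -7185 / 10969.9371 = -0.6550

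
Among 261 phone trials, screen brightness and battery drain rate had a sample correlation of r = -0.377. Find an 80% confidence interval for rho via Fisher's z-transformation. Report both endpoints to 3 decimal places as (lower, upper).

Fisher z: z_r = atanh(r) = ½·ln((1+(-0.377))/(1−(-0.377))) = -0.396558
SE(z) = 1/√(n−3) = 1/√258 = 0.062257
80% ⇒ z* = 1.282; margin = 1.282·0.062257 = 0.079813
CI on z-scale: (-0.476371, -0.316745)
Back-transform: tanh(-0.476371) = -0.443333, tanh(-0.316745) = -0.306561

(-0.443, -0.307)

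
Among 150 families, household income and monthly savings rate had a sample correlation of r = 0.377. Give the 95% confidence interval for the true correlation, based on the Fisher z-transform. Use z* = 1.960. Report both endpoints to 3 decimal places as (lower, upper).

z_r = atanh(0.377) = 0.396558;  SE = 1/√(n−3) = 1/√147 = 0.082479
z-limits: 0.396558 ± 1.960·0.082479 = 0.396558 ± 0.161659 = [0.234899, 0.558217]
ρ-limits: (tanh 0.234899, tanh 0.558217) = (0.231, 0.507)

(0.231, 0.507)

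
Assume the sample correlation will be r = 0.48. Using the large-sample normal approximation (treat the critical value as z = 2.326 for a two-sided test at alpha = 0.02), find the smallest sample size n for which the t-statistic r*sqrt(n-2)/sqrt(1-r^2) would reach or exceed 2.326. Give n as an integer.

r√(n−2)/√(1−r²) ≥ 2.326  ⇔  n−2 ≥ (2.326)²·(1−r²)/r²
(1−r²)/r² = (1−0.2304)/0.2304 = 3.3403
n ≥ 2 + 5.410276·3.3403 = 2 + 18.0719 = 20.0719
⌈20.0719⌉ = 21

21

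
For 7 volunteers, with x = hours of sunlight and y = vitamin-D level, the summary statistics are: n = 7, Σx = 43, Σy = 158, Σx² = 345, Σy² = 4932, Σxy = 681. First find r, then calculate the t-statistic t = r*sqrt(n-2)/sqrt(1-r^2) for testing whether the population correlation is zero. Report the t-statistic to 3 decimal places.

-3.972

S_xy = nΣxy − ΣxΣy = 7·681 − 43·158 = 4767 − 6794 = -2027
S_xx = nΣx² − (Σx)² = 7·345 − 43² = 2415 − 1849 = 566
S_yy = nΣy² − (Σy)² = 7·4932 − 158² = 34524 − 24964 = 9560
r = S_xy / √(S_xx·S_yy) = -2027 / √(566·9560) = -2027 / √5410960 = -2027 / 2326.1470 = -0.8714
t = r·√(n−2)/√(1−r²) = -0.8714·√5 / √(1−0.759338) = -1.948510 / 0.490573 = -3.972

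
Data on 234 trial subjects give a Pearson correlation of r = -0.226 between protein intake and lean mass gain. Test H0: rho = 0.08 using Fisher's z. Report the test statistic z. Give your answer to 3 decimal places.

Fisher z: atanh(-0.226) = -0.229970, atanh(0.08) = 0.080171
z = (z_r − z_0)·√(n−3) = (-0.229970 − 0.080171)·√231 = -0.310141 · 15.198684 = -4.714

-4.714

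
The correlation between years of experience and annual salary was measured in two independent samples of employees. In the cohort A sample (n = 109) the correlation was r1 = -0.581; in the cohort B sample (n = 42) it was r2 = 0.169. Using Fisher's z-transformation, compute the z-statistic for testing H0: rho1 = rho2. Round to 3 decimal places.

-4.456

z1 = atanh(-0.581) = -0.663971,  z2 = atanh(0.169) = 0.170637
SE = √(1/(n1−3) + 1/(n2−3)) = √(1/106 + 1/39) = √(0.0094340 + 0.0256410) = √0.0350750 = 0.187283
z = (z1 − z2)/SE = (-0.663971 − 0.170637) / 0.187283 = -0.834608 / 0.187283 = -4.456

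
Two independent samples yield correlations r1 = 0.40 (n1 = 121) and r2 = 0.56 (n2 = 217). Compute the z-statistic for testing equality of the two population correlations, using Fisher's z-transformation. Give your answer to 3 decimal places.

Fisher z-transforms: z1 = atanh(0.40) = 0.423649, z2 = atanh(0.56) = 0.632833; difference d = -0.209184
Var(d) = 1/118 + 1/214 = 0.0084746 + 0.0046729 = 0.0131475
z = d/√Var(d) = -0.209184 / √0.0131475 = -0.209184 / 0.114663 = -1.824

-1.824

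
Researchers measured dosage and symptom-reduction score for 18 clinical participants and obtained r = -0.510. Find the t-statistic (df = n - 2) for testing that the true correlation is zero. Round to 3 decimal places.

-2.372

1 − r² = 1 − 0.260100 = 0.739900;  √(1−r²) = 0.860174
√(n−2) = √16 = 4.000000
t = r·√(n−2)/√(1−r²) = -0.510 · 4.000000 / 0.860174 = -2.372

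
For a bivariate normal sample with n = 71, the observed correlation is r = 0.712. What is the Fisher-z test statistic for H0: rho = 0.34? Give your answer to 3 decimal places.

Fisher z: atanh(0.712) = 0.891229, atanh(0.34) = 0.354093
z = (z_r − z_0)·√(n−3) = (0.891229 − 0.354093)·√68 = 0.537136 · 8.246211 = 4.429

4.429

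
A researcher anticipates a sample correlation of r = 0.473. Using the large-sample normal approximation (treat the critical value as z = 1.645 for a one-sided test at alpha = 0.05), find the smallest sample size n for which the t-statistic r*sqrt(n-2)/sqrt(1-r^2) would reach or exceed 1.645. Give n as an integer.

12

Need r·√(n−2)/√(1−r²) ≥ 1.645
√(n−2) ≥ 1.645·√(1−0.223729) / 0.473 = 1.645·0.881062 / 0.473 = 3.0642
n−2 ≥ 9.3893  ⇒  n ≥ 11.3893
Smallest integer n = 12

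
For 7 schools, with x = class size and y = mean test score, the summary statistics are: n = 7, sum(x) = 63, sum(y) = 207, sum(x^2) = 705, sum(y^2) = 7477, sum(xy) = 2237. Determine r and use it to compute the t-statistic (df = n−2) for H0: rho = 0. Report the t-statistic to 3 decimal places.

3.849

S_xy = nΣxy − ΣxΣy = 7·2237 − 63·207 = 15659 − 13041 = 2618
S_xx = nΣx² − (Σx)² = 7·705 − 63² = 4935 − 3969 = 966
S_yy = nΣy² − (Σy)² = 7·7477 − 207² = 52339 − 42849 = 9490
r = S_xy / √(S_xx·S_yy) = 2618 / √(966·9490) = 2618 / √9167340 = 2618 / 3027.7615 = 0.8647
t = r·√(n−2)/√(1−r²) = 0.8647·√5 / √(1−0.747706) = 1.933528 / 0.502289 = 3.849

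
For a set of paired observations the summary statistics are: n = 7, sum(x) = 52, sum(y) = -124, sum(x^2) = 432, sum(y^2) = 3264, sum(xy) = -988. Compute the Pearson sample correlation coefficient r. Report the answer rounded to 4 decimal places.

Numerator: nΣxy − (Σx)(Σy) = 7·(-988) − (52)(-124) = -468
Denominator: √[(nΣx²−(Σx)²)(nΣy²−(Σy)²)]
  nΣx²−(Σx)² = 7·432 − 2704 = 320;  nΣy²−(Σy)² = 7·3264 − 15376 = 7472
  √(320·7472) = √2391040 = 1546.2988
r = -468 / 1546.2988 = -0.3027

-0.3027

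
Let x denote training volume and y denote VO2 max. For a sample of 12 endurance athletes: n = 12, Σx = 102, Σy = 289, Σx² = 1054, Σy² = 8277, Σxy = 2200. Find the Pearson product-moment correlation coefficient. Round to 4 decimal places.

Numerator: nΣxy − (Σx)(Σy) = 12·2200 − (102)(289) = -3078
Denominator: √[(nΣx²−(Σx)²)(nΣy²−(Σy)²)]
  nΣx²−(Σx)² = 12·1054 − 10404 = 2244;  nΣy²−(Σy)² = 12·8277 − 83521 = 15803
  √(2244·15803) = √35461932 = 5954.9922
r = -3078 / 5954.9922 = -0.5169

-0.5169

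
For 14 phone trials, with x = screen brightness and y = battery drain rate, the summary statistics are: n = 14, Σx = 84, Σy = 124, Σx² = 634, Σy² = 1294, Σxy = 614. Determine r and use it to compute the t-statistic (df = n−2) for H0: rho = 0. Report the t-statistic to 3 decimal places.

-4.872

S_xy = nΣxy − ΣxΣy = 14·614 − 84·124 = 8596 − 10416 = -1820
S_xx = nΣx² − (Σx)² = 14·634 − 84² = 8876 − 7056 = 1820
S_yy = nΣy² − (Σy)² = 14·1294 − 124² = 18116 − 15376 = 2740
r = S_xy / √(S_xx·S_yy) = -1820 / √(1820·2740) = -1820 / √4986800 = -1820 / 2233.1144 = -0.8150
t = r·√(n−2)/√(1−r²) = -0.8150·√12 / √(1−0.664225) = -2.823243 / 0.579461 = -4.872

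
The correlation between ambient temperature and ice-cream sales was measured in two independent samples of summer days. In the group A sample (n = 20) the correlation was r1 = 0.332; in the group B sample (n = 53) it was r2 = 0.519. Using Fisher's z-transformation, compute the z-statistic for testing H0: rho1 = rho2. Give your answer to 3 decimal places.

-0.819

z1 = atanh(0.332) = 0.345074,  z2 = atanh(0.519) = 0.574970
SE = √(1/(n1−3) + 1/(n2−3)) = √(1/17 + 1/50) = √(0.0588235 + 0.0200000) = √0.0788235 = 0.280755
z = (z1 − z2)/SE = (0.345074 − 0.574970) / 0.280755 = -0.229896 / 0.280755 = -0.819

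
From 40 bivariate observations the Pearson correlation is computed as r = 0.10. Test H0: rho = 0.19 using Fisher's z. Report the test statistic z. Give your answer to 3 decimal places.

-0.560

z_r = atanh(0.10) = 0.100335,  z_0 = atanh(0.19) = 0.192337
SE = 1/√(n−3) = 1/√37 = 0.164399
z = (z_r − z_0)/SE = (0.100335 − 0.192337) / 0.164399 = -0.092002 / 0.164399 = -0.560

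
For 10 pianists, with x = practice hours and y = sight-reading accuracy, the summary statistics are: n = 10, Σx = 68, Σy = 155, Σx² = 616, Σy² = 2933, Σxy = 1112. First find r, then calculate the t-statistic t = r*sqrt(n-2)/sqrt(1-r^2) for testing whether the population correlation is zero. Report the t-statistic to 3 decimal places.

S_xy = nΣxy − ΣxΣy = 10·1112 − 68·155 = 11120 − 10540 = 580
S_xx = nΣx² − (Σx)² = 10·616 − 68² = 6160 − 4624 = 1536
S_yy = nΣy² − (Σy)² = 10·2933 − 155² = 29330 − 24025 = 5305
r = S_xy / √(S_xx·S_yy) = 580 / √(1536·5305) = 580 / √8148480 = 580 / 2854.5543 = 0.2032
t = r·√(n−2)/√(1−r²) = 0.2032·√8 / √(1−0.041290) = 0.574736 / 0.979137 = 0.587

0.587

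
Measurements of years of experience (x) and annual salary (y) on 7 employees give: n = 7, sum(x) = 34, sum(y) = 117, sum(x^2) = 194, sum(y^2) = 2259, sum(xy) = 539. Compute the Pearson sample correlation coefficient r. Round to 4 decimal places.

Numerator: nΣxy − (Σx)(Σy) = 7·539 − (34)(117) = -205
Denominator: √[(nΣx²−(Σx)²)(nΣy²−(Σy)²)]
  nΣx²−(Σx)² = 7·194 − 1156 = 202;  nΣy²−(Σy)² = 7·2259 − 13689 = 2124
  √(202·2124) = √429048 = 655.0176
r = -205 / 655.0176 = -0.3130

-0.3130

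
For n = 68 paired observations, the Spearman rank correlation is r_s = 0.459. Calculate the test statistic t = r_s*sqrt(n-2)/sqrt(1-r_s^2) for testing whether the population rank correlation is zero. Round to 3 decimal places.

1 − r_s² = 1 − 0.210681 = 0.789319;  √(1−r_s²) = 0.888436
√(n−2) = √66 = 8.124038
t = r_s·√(n−2)/√(1−r_s²) = 0.459 · 8.124038 / 0.888436 = 4.197

4.197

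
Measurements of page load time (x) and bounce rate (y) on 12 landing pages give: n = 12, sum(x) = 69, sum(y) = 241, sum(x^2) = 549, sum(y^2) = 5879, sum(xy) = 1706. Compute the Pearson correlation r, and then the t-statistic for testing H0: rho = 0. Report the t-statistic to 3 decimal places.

4.294

S_xy = nΣxy − ΣxΣy = 12·1706 − 69·241 = 20472 − 16629 = 3843
S_xx = nΣx² − (Σx)² = 12·549 − 69² = 6588 − 4761 = 1827
S_yy = nΣy² − (Σy)² = 12·5879 − 241² = 70548 − 58081 = 12467
r = S_xy / √(S_xx·S_yy) = 3843 / √(1827·12467) = 3843 / √22777209 = 3843 / 4772.5474 = 0.8052
t = r·√(n−2)/√(1−r²) = 0.8052·√10 / √(1−0.648347) = 2.546266 / 0.593003 = 4.294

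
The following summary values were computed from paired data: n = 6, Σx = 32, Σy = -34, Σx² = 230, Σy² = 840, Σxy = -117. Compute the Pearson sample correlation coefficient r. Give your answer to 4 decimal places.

0.3283

S_xy = nΣxy − ΣxΣy = 6·(-117) − 32·(-34) = -702 − (-1088) = 386
S_xx = nΣx² − (Σx)² = 6·230 − 32² = 1380 − 1024 = 356
S_yy = nΣy² − (Σy)² = 6·840 − (-34)² = 5040 − 1156 = 3884
r = S_xy / √(S_xx·S_yy) = 386 / √(356·3884) = 386 / √1382704 = 386 / 1175.8843 = 0.3283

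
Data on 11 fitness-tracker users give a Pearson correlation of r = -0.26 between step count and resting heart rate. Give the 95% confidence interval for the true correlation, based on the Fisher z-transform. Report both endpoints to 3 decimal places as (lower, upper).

(-0.744, 0.403)

z_r = atanh(-0.26) = -0.266108;  SE = 1/√(n−3) = 1/√8 = 0.353553
z-limits: -0.266108 ± 1.960·0.353553 = -0.266108 ± 0.692964 = [-0.959072, 0.426856]
ρ-limits: (tanh -0.959072, tanh 0.426856) = (-0.744, 0.403)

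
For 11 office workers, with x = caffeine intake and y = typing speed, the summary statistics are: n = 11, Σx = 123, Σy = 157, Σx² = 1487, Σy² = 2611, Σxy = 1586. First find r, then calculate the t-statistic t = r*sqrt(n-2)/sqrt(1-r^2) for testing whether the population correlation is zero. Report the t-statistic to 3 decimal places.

Numerator: nΣxy − (Σx)(Σy) = 11·1586 − (123)(157) = -1865
Denominator: √[(nΣx²−(Σx)²)(nΣy²−(Σy)²)]
  nΣx²−(Σx)² = 11·1487 − 15129 = 1228;  nΣy²−(Σy)² = 11·2611 − 24649 = 4072
  √(1228·4072) = √5000416 = 2236.1610
r = -1865 / 2236.1610 = -0.8340
t = r·√(n−2)/√(1−r²) = -0.8340·√9 / √(1−0.695556) = -2.502000 / 0.551764 = -4.535

-4.535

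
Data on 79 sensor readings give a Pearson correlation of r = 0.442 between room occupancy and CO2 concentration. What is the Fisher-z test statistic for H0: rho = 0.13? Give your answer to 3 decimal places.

z_r = atanh(0.442) = 0.474714,  z_0 = atanh(0.13) = 0.130740
SE = 1/√(n−3) = 1/√76 = 0.114708
z = (z_r − z_0)/SE = (0.474714 − 0.130740) / 0.114708 = 0.343974 / 0.114708 = 2.999

2.999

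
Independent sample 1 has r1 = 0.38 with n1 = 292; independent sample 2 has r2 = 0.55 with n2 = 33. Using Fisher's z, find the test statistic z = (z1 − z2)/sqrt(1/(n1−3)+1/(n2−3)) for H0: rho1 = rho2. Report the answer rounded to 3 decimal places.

-1.138

Fisher z-transforms: z1 = atanh(0.38) = 0.400060, z2 = atanh(0.55) = 0.618381; difference d = -0.218321
Var(d) = 1/289 + 1/30 = 0.0034602 + 0.0333333 = 0.0367935
z = d/√Var(d) = -0.218321 / √0.0367935 = -0.218321 / 0.191816 = -1.138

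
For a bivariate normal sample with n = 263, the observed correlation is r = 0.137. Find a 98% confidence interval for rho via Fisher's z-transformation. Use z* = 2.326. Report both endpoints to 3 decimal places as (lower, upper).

z_r = atanh(0.137) = 0.137867;  SE = 1/√(n−3) = 1/√260 = 0.062017
z-limits: 0.137867 ± 2.326·0.062017 = 0.137867 ± 0.144252 = [-0.006385, 0.282119]
ρ-limits: (tanh -0.006385, tanh 0.282119) = (-0.006, 0.275)

(-0.006, 0.275)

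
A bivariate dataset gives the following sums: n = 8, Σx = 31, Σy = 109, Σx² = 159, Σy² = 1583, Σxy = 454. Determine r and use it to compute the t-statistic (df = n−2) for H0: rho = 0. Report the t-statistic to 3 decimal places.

1.463

S_xy = nΣxy − ΣxΣy = 8·454 − 31·109 = 3632 − 3379 = 253
S_xx = nΣx² − (Σx)² = 8·159 − 31² = 1272 − 961 = 311
S_yy = nΣy² − (Σy)² = 8·1583 − 109² = 12664 − 11881 = 783
r = S_xy / √(S_xx·S_yy) = 253 / √(311·783) = 253 / √243513 = 253 / 493.4704 = 0.5127
t = r·√(n−2)/√(1−r²) = 0.5127·√6 / √(1−0.262861) = 1.255853 / 0.858568 = 1.463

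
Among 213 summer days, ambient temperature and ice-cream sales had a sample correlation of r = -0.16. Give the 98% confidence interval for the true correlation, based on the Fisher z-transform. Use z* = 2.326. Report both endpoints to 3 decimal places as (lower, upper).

(-0.311, -0.001)

z_r = atanh(-0.16) = -0.161387;  SE = 1/√(n−3) = 1/√210 = 0.069007
z-limits: -0.161387 ± 2.326·0.069007 = -0.161387 ± 0.160510 = [-0.321897, -0.000877]
ρ-limits: (tanh -0.321897, tanh -0.000877) = (-0.311, -0.001)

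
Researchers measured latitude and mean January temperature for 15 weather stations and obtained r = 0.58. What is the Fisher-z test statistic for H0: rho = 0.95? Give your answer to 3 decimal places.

-4.051

z_r = atanh(0.58) = 0.662463,  z_0 = atanh(0.95) = 1.831781
SE = 1/√(n−3) = 1/√12 = 0.288675
z = (z_r − z_0)/SE = (0.662463 − 1.831781) / 0.288675 = -1.169318 / 0.288675 = -4.051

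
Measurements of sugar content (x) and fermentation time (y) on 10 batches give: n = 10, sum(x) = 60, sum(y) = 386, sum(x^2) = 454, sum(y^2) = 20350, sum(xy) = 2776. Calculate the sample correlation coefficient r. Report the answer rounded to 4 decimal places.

0.6427

Numerator: nΣxy − (Σx)(Σy) = 10·2776 − (60)(386) = 4600
Denominator: √[(nΣx²−(Σx)²)(nΣy²−(Σy)²)]
  nΣx²−(Σx)² = 10·454 − 3600 = 940;  nΣy²−(Σy)² = 10·20350 − 148996 = 54504
  √(940·54504) = √51233760 = 7157.7762
r = 4600 / 7157.7762 = 0.6427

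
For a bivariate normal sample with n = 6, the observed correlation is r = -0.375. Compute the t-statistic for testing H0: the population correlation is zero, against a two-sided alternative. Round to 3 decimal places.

-0.809

t = r·√(n−2) / √(1−r²) with r = -0.375, n = 6
  = -0.375·√4 / √(1 − 0.140625)
  = -0.375·2.000000 / 0.927025
  = -0.750000 / 0.927025 = -0.809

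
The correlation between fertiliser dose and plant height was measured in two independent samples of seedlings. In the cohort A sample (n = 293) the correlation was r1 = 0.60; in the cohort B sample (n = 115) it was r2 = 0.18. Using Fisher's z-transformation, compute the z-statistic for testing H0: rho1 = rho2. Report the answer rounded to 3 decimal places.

z1 = atanh(0.60) = 0.693147,  z2 = atanh(0.18) = 0.181983
SE = √(1/(n1−3) + 1/(n2−3)) = √(1/290 + 1/112) = √(0.0034483 + 0.0089286) = √0.0123769 = 0.111252
z = (z1 − z2)/SE = (0.693147 − 0.181983) / 0.111252 = 0.511164 / 0.111252 = 4.595

4.595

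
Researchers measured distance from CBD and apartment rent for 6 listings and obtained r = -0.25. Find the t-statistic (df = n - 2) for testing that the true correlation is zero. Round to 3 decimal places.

1 − r² = 1 − 0.0625 = 0.9375;  √(1−r²) = 0.968246
√(n−2) = √4 = 2.000000
t = r·√(n−2)/√(1−r²) = -0.25 · 2.000000 / 0.968246 = -0.516

-0.516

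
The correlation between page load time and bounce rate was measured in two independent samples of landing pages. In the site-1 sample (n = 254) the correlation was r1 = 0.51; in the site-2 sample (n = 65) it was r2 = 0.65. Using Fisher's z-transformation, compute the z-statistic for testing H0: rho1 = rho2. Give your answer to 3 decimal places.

z1 = atanh(0.51) = 0.562730,  z2 = atanh(0.65) = 0.775299
SE = √(1/(n1−3) + 1/(n2−3)) = √(1/251 + 1/62) = √(0.0039841 + 0.0161290) = √0.0201131 = 0.141821
z = (z1 − z2)/SE = (0.562730 − 0.775299) / 0.141821 = -0.212569 / 0.141821 = -1.499

-1.499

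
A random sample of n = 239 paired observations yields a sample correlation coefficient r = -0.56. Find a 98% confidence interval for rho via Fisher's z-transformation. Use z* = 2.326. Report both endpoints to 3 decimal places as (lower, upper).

(-0.655, -0.447)

Fisher z: z_r = atanh(r) = ½·ln((1+(-0.56))/(1−(-0.56))) = -0.632833
SE(z) = 1/√(n−3) = 1/√236 = 0.065094
98% ⇒ z* = 2.326; margin = 2.326·0.065094 = 0.151409
CI on z-scale: (-0.784242, -0.481424)
Back-transform: tanh(-0.784242) = -0.655135, tanh(-0.481424) = -0.447383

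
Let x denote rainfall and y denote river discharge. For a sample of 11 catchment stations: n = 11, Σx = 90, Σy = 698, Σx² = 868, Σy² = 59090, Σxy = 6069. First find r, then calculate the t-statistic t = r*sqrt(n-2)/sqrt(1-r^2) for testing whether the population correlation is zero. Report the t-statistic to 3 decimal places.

0.796

S_xy = nΣxy − ΣxΣy = 11·6069 − 90·698 = 66759 − 62820 = 3939
S_xx = nΣx² − (Σx)² = 11·868 − 90² = 9548 − 8100 = 1448
S_yy = nΣy² − (Σy)² = 11·59090 − 698² = 649990 − 487204 = 162786
r = S_xy / √(S_xx·S_yy) = 3939 / √(1448·162786) = 3939 / √235714128 = 3939 / 15352.9843 = 0.2566
t = r·√(n−2)/√(1−r²) = 0.2566·√9 / √(1−0.065844) = 0.769800 / 0.966517 = 0.796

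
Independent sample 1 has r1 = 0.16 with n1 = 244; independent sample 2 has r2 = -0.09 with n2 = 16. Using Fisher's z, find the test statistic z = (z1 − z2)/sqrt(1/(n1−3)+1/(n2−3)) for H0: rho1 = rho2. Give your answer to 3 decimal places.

0.884

z1 = atanh(0.16) = 0.161387,  z2 = atanh(-0.09) = -0.090244
SE = √(1/(n1−3) + 1/(n2−3)) = √(1/241 + 1/13) = √(0.0041494 + 0.0769231) = √0.0810725 = 0.284732
z = (z1 − z2)/SE = (0.161387 − (-0.090244)) / 0.284732 = 0.251631 / 0.284732 = 0.884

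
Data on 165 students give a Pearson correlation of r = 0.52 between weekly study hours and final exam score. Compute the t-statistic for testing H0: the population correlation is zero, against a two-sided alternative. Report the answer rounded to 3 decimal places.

7.772

1 − r² = 1 − 0.2704 = 0.7296;  √(1−r²) = 0.854166
√(n−2) = √163 = 12.767145
t = r·√(n−2)/√(1−r²) = 0.52 · 12.767145 / 0.854166 = 7.772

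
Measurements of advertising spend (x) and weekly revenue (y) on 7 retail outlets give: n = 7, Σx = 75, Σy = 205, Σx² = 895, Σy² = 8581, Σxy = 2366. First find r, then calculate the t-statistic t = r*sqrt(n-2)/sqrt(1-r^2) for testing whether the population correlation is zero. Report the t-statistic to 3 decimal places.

0.834

S_xy = nΣxy − ΣxΣy = 7·2366 − 75·205 = 16562 − 15375 = 1187
S_xx = nΣx² − (Σx)² = 7·895 − 75² = 6265 − 5625 = 640
S_yy = nΣy² − (Σy)² = 7·8581 − 205² = 60067 − 42025 = 18042
r = S_xy / √(S_xx·S_yy) = 1187 / √(640·18042) = 1187 / √11546880 = 1187 / 3398.0700 = 0.3493
t = r·√(n−2)/√(1−r²) = 0.3493·√5 / √(1−0.122010) = 0.781059 / 0.937011 = 0.834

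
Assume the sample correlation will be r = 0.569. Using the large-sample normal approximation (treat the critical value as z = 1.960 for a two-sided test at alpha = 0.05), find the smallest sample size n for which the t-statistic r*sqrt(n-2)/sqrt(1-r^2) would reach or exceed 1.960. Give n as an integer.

r√(n−2)/√(1−r²) ≥ 1.960  ⇔  n−2 ≥ (1.960)²·(1−r²)/r²
(1−r²)/r² = (1−0.323761)/0.323761 = 2.0887
n ≥ 2 + 3.8416·2.0887 = 2 + 8.0239 = 10.0239
⌈10.0239⌉ = 11

11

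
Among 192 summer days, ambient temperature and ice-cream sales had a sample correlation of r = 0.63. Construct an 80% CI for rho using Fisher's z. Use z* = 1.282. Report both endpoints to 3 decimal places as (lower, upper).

z_r = atanh(0.63) = 0.741416;  SE = 1/√(n−3) = 1/√189 = 0.072739
z-limits: 0.741416 ± 1.282·0.072739 = 0.741416 ± 0.093251 = [0.648165, 0.834667]
ρ-limits: (tanh 0.648165, tanh 0.834667) = (0.570, 0.683)

(0.570, 0.683)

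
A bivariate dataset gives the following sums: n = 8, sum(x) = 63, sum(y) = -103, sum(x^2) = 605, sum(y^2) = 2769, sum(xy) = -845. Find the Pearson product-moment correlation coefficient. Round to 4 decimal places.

-0.0855

S_xy = nΣxy − ΣxΣy = 8·(-845) − 63·(-103) = -6760 − (-6489) = -271
S_xx = nΣx² − (Σx)² = 8·605 − 63² = 4840 − 3969 = 871
S_yy = nΣy² − (Σy)² = 8·2769 − (-103)² = 22152 − 10609 = 11543
r = S_xy / √(S_xx·S_yy) = -271 / √(871·11543) = -271 / √10053953 = -271 / 3170.7969 = -0.0855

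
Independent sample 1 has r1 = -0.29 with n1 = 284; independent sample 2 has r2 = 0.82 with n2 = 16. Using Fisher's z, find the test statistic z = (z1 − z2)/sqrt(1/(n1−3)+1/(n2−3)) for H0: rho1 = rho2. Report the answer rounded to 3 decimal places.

Fisher z-transforms: z1 = atanh(-0.29) = -0.298566, z2 = atanh(0.82) = 1.156817; difference d = -1.455383
Var(d) = 1/281 + 1/13 = 0.0035587 + 0.0769231 = 0.0804818
z = d/√Var(d) = -1.455383 / √0.0804818 = -1.455383 / 0.283693 = -5.130

-5.130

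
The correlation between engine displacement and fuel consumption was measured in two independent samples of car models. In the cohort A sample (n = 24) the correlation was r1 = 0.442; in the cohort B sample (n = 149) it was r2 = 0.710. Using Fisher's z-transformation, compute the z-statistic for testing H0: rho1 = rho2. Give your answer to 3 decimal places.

-1.767

z1 = atanh(0.442) = 0.474714,  z2 = atanh(0.710) = 0.887184
SE = √(1/(n1−3) + 1/(n2−3)) = √(1/21 + 1/146) = √(0.0476190 + 0.0068493) = √0.0544683 = 0.233384
z = (z1 − z2)/SE = (0.474714 − 0.887184) / 0.233384 = -0.412470 / 0.233384 = -1.767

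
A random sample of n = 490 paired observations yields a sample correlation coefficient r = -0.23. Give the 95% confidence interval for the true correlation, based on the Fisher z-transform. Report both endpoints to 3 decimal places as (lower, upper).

(-0.312, -0.144)

z_r = atanh(-0.23) = -0.234189;  SE = 1/√(n−3) = 1/√487 = 0.045314
z-limits: -0.234189 ± 1.960·0.045314 = -0.234189 ± 0.088815 = [-0.323004, -0.145374]
ρ-limits: (tanh -0.323004, tanh -0.145374) = (-0.312, -0.144)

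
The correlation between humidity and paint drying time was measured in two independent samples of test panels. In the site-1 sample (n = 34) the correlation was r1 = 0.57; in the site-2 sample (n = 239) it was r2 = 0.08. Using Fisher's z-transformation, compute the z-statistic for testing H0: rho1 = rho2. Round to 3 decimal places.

2.970

z1 = atanh(0.57) = 0.647523,  z2 = atanh(0.08) = 0.080171
SE = √(1/(n1−3) + 1/(n2−3)) = √(1/31 + 1/236) = √(0.0322581 + 0.0042373) = √0.0364954 = 0.191038
z = (z1 − z2)/SE = (0.647523 − 0.080171) / 0.191038 = 0.567352 / 0.191038 = 2.970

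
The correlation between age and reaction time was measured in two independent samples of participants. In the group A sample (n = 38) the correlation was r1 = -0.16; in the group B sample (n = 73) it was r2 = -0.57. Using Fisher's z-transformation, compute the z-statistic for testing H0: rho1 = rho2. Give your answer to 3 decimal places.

Fisher z-transforms: z1 = atanh(-0.16) = -0.161387, z2 = atanh(-0.57) = -0.647523; difference d = 0.486136
Var(d) = 1/35 + 1/70 = 0.0285714 + 0.0142857 = 0.0428571
z = d/√Var(d) = 0.486136 / √0.0428571 = 0.486136 / 0.207020 = 2.348

2.348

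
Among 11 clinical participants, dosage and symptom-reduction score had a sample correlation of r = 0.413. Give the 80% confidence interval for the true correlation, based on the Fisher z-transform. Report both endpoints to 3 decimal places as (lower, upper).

z_r = atanh(0.413) = 0.439223;  SE = 1/√(n−3) = 1/√8 = 0.353553
z-limits: 0.439223 ± 1.282·0.353553 = 0.439223 ± 0.453255 = [-0.014032, 0.892478]
ρ-limits: (tanh -0.014032, tanh 0.892478) = (-0.014, 0.713)

(-0.014, 0.713)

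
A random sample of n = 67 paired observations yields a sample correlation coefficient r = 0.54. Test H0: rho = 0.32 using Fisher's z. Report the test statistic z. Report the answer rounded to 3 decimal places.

Fisher z: atanh(0.54) = 0.604156, atanh(0.32) = 0.331647
z = (z_r − z_0)·√(n−3) = (0.604156 − 0.331647)·√64 = 0.272509 · 8.000000 = 2.180

2.180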